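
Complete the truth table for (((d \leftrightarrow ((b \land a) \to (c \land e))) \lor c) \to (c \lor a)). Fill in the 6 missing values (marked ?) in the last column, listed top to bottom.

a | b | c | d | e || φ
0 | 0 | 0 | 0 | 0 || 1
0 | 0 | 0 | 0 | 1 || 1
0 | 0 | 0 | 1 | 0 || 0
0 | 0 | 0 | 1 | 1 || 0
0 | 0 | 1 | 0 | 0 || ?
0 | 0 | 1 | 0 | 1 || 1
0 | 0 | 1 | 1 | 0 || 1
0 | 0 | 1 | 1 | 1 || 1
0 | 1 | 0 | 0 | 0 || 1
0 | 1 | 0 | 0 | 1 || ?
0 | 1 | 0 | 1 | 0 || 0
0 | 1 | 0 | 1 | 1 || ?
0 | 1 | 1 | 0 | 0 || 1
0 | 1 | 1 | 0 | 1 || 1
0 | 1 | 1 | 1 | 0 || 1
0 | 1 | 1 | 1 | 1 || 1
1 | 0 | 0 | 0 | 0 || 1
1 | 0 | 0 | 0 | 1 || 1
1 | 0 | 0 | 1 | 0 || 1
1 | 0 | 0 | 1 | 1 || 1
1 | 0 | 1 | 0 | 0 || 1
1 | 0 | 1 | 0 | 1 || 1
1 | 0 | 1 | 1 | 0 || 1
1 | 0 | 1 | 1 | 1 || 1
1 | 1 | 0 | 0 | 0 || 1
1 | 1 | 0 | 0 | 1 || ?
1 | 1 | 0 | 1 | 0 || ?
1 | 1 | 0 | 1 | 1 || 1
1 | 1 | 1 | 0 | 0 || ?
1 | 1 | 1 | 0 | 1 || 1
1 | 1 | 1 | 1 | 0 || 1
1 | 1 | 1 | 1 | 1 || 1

Row a=0, b=0, c=1, d=0, e=0: ((d \leftrightarrow ((b \land a) \to (c \land e))) \lor c) = 1, (c \lor a) = 1, so the formula = 1.
Row a=0, b=1, c=0, d=0, e=1: ((d \leftrightarrow ((b \land a) \to (c \land e))) \lor c) = 0, (c \lor a) = 0, so the formula = 1.
Row a=0, b=1, c=0, d=1, e=1: ((d \leftrightarrow ((b \land a) \to (c \land e))) \lor c) = 1, (c \lor a) = 0, so the formula = 0.
Row a=1, b=1, c=0, d=0, e=1: ((d \leftrightarrow ((b \land a) \to (c \land e))) \lor c) = 1, (c \lor a) = 1, so the formula = 1.
Row a=1, b=1, c=0, d=1, e=0: ((d \leftrightarrow ((b \land a) \to (c \land e))) \lor c) = 0, (c \lor a) = 1, so the formula = 1.
Row a=1, b=1, c=1, d=0, e=0: ((d \leftrightarrow ((b \land a) \to (c \land e))) \lor c) = 1, (c \lor a) = 1, so the formula = 1.

1, 1, 0, 1, 1, 1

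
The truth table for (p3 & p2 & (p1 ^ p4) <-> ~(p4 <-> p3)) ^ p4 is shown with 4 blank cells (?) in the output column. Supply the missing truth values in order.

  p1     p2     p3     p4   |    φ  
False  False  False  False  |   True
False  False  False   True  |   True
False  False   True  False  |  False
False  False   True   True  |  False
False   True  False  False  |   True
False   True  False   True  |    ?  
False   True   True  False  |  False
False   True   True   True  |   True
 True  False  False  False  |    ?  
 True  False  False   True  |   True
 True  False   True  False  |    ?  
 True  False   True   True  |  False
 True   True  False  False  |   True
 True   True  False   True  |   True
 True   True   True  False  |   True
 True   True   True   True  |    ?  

Row p1=False, p2=True, p3=False, p4=True: (p3 & p2 & (p1 ^ p4) <-> ~(p4 <-> p3)) = False, so the formula = True.
Row p1=True, p2=False, p3=False, p4=False: (p3 & p2 & (p1 ^ p4) <-> ~(p4 <-> p3)) = True, so the formula = True.
Row p1=True, p2=False, p3=True, p4=False: (p3 & p2 & (p1 ^ p4) <-> ~(p4 <-> p3)) = False, so the formula = False.
Row p1=True, p2=True, p3=True, p4=True: (p3 & p2 & (p1 ^ p4) <-> ~(p4 <-> p3)) = True, so the formula = False.

True, True, False, False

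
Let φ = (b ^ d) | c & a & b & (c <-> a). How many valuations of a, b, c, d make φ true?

  a   |   b   |   c   |   d   | (b ^ d) | (c <-> a) | (c & a & b & (c <-> a)) |   φ  
----- | ----- | ----- | ----- | ------- | --------- | ----------------------- | -----
 True |  True |  True |  True |  False  |    True   |           True          |  True
 True |  True |  True | False |   True  |    True   |           True          |  True
 True |  True | False |  True |  False  |   False   |          False          | False
 True |  True | False | False |   True  |   False   |          False          |  True
 True | False |  True |  True |   True  |    True   |          False          |  True
 True | False |  True | False |  False  |    True   |          False          | False
 True | False | False |  True |   True  |   False   |          False          |  True
 True | False | False | False |  False  |   False   |          False          | False
False |  True |  True |  True |  False  |   False   |          False          | False
False |  True |  True | False |   True  |   False   |          False          |  True
False |  True | False |  True |  False  |    True   |          False          | False
False |  True | False | False |   True  |    True   |          False          |  True
False | False |  True |  True |   True  |   False   |          False          |  True
False | False |  True | False |  False  |   False   |          False          | False
False | False | False |  True |   True  |    True   |          False          |  True
False | False | False | False |  False  |    True   |          False          | False
The formula is true on 9 of the 16 rows.

9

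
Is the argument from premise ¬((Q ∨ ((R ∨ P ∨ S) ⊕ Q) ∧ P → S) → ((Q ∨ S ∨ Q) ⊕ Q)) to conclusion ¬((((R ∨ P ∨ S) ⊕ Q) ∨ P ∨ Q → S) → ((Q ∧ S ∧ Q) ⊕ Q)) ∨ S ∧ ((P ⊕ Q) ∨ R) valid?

P | Q | R | S || φ | ψ
T | T | T | T || T | T
T | T | T | F || F | F
T | T | F | T || T | T
T | T | F | F || F | F
T | F | T | T || F | T
T | F | T | F || F | F
T | F | F | T || F | T
T | F | F | F || F | F
F | T | T | T || T | T
F | T | T | F || F | F
F | T | F | T || T | T
F | T | F | F || F | F
F | F | T | T || F | T
F | F | T | F || T | F
F | F | F | T || F | T
F | F | F | F || T | T
At P=F, Q=F, R=T, S=F we have φ true but ψ false, so φ does not entail ψ.

no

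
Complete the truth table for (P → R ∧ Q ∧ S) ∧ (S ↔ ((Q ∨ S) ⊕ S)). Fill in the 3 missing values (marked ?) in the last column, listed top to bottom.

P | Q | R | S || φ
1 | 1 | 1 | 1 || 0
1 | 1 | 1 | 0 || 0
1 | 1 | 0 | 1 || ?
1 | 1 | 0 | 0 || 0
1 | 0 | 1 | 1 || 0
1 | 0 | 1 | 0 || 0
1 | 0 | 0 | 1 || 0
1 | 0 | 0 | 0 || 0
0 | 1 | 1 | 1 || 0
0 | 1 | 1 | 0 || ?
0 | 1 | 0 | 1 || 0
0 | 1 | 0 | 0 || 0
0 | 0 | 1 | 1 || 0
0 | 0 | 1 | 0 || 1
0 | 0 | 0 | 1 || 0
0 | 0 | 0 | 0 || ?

Row P=1, Q=1, R=0, S=1: (P → R ∧ Q ∧ S) = 0, (S ↔ ((Q ∨ S) ⊕ S)) = 0, so the formula = 0.
Row P=0, Q=1, R=1, S=0: (P → R ∧ Q ∧ S) = 1, (S ↔ ((Q ∨ S) ⊕ S)) = 0, so the formula = 0.
Row P=0, Q=0, R=0, S=0: (P → R ∧ Q ∧ S) = 1, (S ↔ ((Q ∨ S) ⊕ S)) = 1, so the formula = 1.

0, 0, 1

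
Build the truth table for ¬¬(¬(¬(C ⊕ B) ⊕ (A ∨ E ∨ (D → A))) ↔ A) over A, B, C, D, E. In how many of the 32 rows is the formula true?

A | B | C | D | E || φ
F | F | F | F | F || F
F | F | F | F | T || F
F | F | F | T | F || T
F | F | F | T | T || F
F | F | T | F | F || T
F | F | T | F | T || T
F | F | T | T | F || F
F | F | T | T | T || T
F | T | F | F | F || T
F | T | F | F | T || T
F | T | F | T | F || F
F | T | F | T | T || T
F | T | T | F | F || F
F | T | T | F | T || F
F | T | T | T | F || T
F | T | T | T | T || F
T | F | F | F | F || T
T | F | F | F | T || T
T | F | F | T | F || T
T | F | F | T | T || T
T | F | T | F | F || F
T | F | T | F | T || F
T | F | T | T | F || F
T | F | T | T | T || F
T | T | F | F | F || F
T | T | F | F | T || F
T | T | F | T | F || F
T | T | F | T | T || F
T | T | T | F | F || T
T | T | T | F | T || T
T | T | T | T | F || T
T | T | T | T | T || T
The formula is true on 16 of the 32 rows.

16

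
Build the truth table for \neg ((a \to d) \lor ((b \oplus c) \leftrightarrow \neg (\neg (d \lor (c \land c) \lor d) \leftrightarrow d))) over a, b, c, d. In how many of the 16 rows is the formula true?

a | b | c | d || φ
1 | 1 | 1 | 1 || 0
1 | 1 | 1 | 0 || 0
1 | 1 | 0 | 1 || 0
1 | 1 | 0 | 0 || 0
1 | 0 | 1 | 1 || 0
1 | 0 | 1 | 0 || 1
1 | 0 | 0 | 1 || 0
1 | 0 | 0 | 0 || 1
0 | 1 | 1 | 1 || 0
0 | 1 | 1 | 0 || 0
0 | 1 | 0 | 1 || 0
0 | 1 | 0 | 0 || 0
0 | 0 | 1 | 1 || 0
0 | 0 | 1 | 0 || 0
0 | 0 | 0 | 1 || 0
0 | 0 | 0 | 0 || 0
The formula is true on 2 of the 16 rows.

2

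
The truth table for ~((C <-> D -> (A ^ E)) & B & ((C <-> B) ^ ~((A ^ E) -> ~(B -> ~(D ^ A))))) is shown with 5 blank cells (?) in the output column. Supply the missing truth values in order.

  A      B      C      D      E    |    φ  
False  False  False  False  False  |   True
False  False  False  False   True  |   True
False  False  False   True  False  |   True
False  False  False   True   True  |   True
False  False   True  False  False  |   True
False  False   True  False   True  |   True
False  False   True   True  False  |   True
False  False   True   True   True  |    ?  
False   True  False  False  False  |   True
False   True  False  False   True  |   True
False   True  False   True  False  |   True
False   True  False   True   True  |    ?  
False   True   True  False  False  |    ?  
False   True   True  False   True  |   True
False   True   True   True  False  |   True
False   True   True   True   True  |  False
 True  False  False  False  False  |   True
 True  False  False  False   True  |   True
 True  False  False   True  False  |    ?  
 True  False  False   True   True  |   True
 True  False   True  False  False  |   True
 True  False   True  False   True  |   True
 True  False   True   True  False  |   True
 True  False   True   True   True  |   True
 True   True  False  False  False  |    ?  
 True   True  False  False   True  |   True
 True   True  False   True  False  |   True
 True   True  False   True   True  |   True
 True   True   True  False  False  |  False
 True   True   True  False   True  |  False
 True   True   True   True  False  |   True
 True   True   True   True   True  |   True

True, True, False, True, True

Row 8: ((C <-> D -> (A ^ E)) & B) = False, ((C <-> B) ^ ~((A ^ E) -> ~(B -> ~(D ^ A)))) = True, ((C <-> D -> (A ^ E)) & B & ((C <-> B) ^ ~((A ^ E) -> ~(B -> ~(D ^ A))))) = False, so the formula = True.
Row 12: ((C <-> D -> (A ^ E)) & B) = False, ((C <-> B) ^ ~((A ^ E) -> ~(B -> ~(D ^ A)))) = False, ((C <-> D -> (A ^ E)) & B & ((C <-> B) ^ ~((A ^ E) -> ~(B -> ~(D ^ A))))) = False, so the formula = True.
Row 13: ((C <-> D -> (A ^ E)) & B) = True, ((C <-> B) ^ ~((A ^ E) -> ~(B -> ~(D ^ A)))) = True, ((C <-> D -> (A ^ E)) & B & ((C <-> B) ^ ~((A ^ E) -> ~(B -> ~(D ^ A))))) = True, so the formula = False.
Row 19: ((C <-> D -> (A ^ E)) & B) = False, ((C <-> B) ^ ~((A ^ E) -> ~(B -> ~(D ^ A)))) = False, ((C <-> D -> (A ^ E)) & B & ((C <-> B) ^ ~((A ^ E) -> ~(B -> ~(D ^ A))))) = False, so the formula = True.
Row 25: ((C <-> D -> (A ^ E)) & B) = False, ((C <-> B) ^ ~((A ^ E) -> ~(B -> ~(D ^ A)))) = False, ((C <-> D -> (A ^ E)) & B & ((C <-> B) ^ ~((A ^ E) -> ~(B -> ~(D ^ A))))) = False, so the formula = True.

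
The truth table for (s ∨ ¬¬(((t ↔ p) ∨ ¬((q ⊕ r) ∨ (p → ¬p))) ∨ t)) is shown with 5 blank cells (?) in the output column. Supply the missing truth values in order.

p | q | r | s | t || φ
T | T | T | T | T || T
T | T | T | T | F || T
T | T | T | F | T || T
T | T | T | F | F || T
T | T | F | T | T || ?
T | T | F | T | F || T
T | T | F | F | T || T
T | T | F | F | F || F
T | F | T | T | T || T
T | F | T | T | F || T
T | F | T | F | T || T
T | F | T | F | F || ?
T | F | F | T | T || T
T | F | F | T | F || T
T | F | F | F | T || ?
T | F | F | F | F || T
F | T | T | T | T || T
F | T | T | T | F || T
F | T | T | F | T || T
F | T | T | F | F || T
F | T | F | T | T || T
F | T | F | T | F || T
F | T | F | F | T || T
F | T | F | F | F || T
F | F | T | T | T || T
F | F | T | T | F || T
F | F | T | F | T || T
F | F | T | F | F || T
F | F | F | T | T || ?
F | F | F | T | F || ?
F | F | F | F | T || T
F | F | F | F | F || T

Row p=T, q=T, r=F, s=T, t=T: ¬¬(((t ↔ p) ∨ ¬((q ⊕ r) ∨ (p → ¬p))) ∨ t) = T, so the formula = T.
Row p=T, q=F, r=T, s=F, t=F: ¬¬(((t ↔ p) ∨ ¬((q ⊕ r) ∨ (p → ¬p))) ∨ t) = F, so the formula = F.
Row p=T, q=F, r=F, s=F, t=T: ¬¬(((t ↔ p) ∨ ¬((q ⊕ r) ∨ (p → ¬p))) ∨ t) = T, so the formula = T.
Row p=F, q=F, r=F, s=T, t=T: ¬¬(((t ↔ p) ∨ ¬((q ⊕ r) ∨ (p → ¬p))) ∨ t) = T, so the formula = T.
Row p=F, q=F, r=F, s=T, t=F: ¬¬(((t ↔ p) ∨ ¬((q ⊕ r) ∨ (p → ¬p))) ∨ t) = T, so the formula = T.

T, F, T, T, T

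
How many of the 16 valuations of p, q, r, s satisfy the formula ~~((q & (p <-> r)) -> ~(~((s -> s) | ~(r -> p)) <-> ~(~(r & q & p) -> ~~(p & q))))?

14

p  q  r  s     (p <-> r)  (q & (p <-> r))  (s -> s)  (r -> p)  ~(r -> p)  ((s -> s) | ~(r -> p))  ~((s -> s) | ~(r -> p))  (r & q & p)  ~(r & q & p)  (p & q)  ~(p & q)  ~~(p & q)  (~(r & q & p) -> ~~(p & q))  ~(~(r & q & p) -> ~~(p & q))  φ
T  T  T  T         T             T            T         T          F                T                        F                  T            F           T        F          T                   T                            F                F
T  T  T  F         T             T            T         T          F                T                        F                  T            F           T        F          T                   T                            F                F
T  T  F  T         F             F            T         T          F                T                        F                  F            T           T        F          T                   T                            F                T
T  T  F  F         F             F            T         T          F                T                        F                  F            T           T        F          T                   T                            F                T
T  F  T  T         T             F            T         T          F                T                        F                  F            T           F        T          F                   F                            T                T
T  F  T  F         T             F            T         T          F                T                        F                  F            T           F        T          F                   F                            T                T
T  F  F  T         F             F            T         T          F                T                        F                  F            T           F        T          F                   F                            T                T
T  F  F  F         F             F            T         T          F                T                        F                  F            T           F        T          F                   F                            T                T
F  T  T  T         F             F            T         F          T                T                        F                  F            T           F        T          F                   F                            T                T
F  T  T  F         F             F            T         F          T                T                        F                  F            T           F        T          F                   F                            T                T
F  T  F  T         T             T            T         T          F                T                        F                  F            T           F        T          F                   F                            T                T
F  T  F  F         T             T            T         T          F                T                        F                  F            T           F        T          F                   F                            T                T
F  F  T  T         F             F            T         F          T                T                        F                  F            T           F        T          F                   F                            T                T
F  F  T  F         F             F            T         F          T                T                        F                  F            T           F        T          F                   F                            T                T
F  F  F  T         T             F            T         T          F                T                        F                  F            T           F        T          F                   F                            T                T
F  F  F  F         T             F            T         T          F                T                        F                  F            T           F        T          F                   F                            T                T
The formula is true on 14 of the 16 rows.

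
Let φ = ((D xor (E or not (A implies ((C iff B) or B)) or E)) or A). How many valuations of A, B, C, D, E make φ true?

24

A  B  C  D  E  |  φ
T  T  T  T  T  |  T
T  T  T  T  F  |  T
T  T  T  F  T  |  T
T  T  T  F  F  |  T
T  T  F  T  T  |  T
T  T  F  T  F  |  T
T  T  F  F  T  |  T
T  T  F  F  F  |  T
T  F  T  T  T  |  T
T  F  T  T  F  |  T
T  F  T  F  T  |  T
T  F  T  F  F  |  T
T  F  F  T  T  |  T
T  F  F  T  F  |  T
T  F  F  F  T  |  T
T  F  F  F  F  |  T
F  T  T  T  T  |  F
F  T  T  T  F  |  T
F  T  T  F  T  |  T
F  T  T  F  F  |  F
F  T  F  T  T  |  F
F  T  F  T  F  |  T
F  T  F  F  T  |  T
F  T  F  F  F  |  F
F  F  T  T  T  |  F
F  F  T  T  F  |  T
F  F  T  F  T  |  T
F  F  T  F  F  |  F
F  F  F  T  T  |  F
F  F  F  T  F  |  T
F  F  F  F  T  |  T
F  F  F  F  F  |  F
The formula is true on 24 of the 32 rows.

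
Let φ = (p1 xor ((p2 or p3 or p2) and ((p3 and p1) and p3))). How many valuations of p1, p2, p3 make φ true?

2

p1  p2  p3  |  φ
1   1   1   |  0
1   1   0   |  1
1   0   1   |  0
1   0   0   |  1
0   1   1   |  0
0   1   0   |  0
0   0   1   |  0
0   0   0   |  0
The formula is true on 2 of the 8 rows.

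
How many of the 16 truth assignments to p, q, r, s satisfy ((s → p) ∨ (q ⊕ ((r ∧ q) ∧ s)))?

p | q | r | s | (s → p) | (r ∧ q) | ((r ∧ q) ∧ s) | (q ⊕ ((r ∧ q) ∧ s)) | φ
- | - | - | - | ------- | ------- | ------------- | ------------------- | -
F | F | F | F |    T    |    F    |       F       |          F          | T
F | F | F | T |    F    |    F    |       F       |          F          | F
F | F | T | F |    T    |    F    |       F       |          F          | T
F | F | T | T |    F    |    F    |       F       |          F          | F
F | T | F | F |    T    |    F    |       F       |          T          | T
F | T | F | T |    F    |    F    |       F       |          T          | T
F | T | T | F |    T    |    T    |       F       |          T          | T
F | T | T | T |    F    |    T    |       T       |          F          | F
T | F | F | F |    T    |    F    |       F       |          F          | T
T | F | F | T |    T    |    F    |       F       |          F          | T
T | F | T | F |    T    |    F    |       F       |          F          | T
T | F | T | T |    T    |    F    |       F       |          F          | T
T | T | F | F |    T    |    F    |       F       |          T          | T
T | T | F | T |    T    |    F    |       F       |          T          | T
T | T | T | F |    T    |    T    |       F       |          T          | T
T | T | T | T |    T    |    T    |       T       |          F          | T
The formula is true on 13 of the 16 rows.

13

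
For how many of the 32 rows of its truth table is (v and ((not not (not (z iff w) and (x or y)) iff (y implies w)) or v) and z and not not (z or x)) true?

8

x | y | z | w | v || φ
1 | 1 | 1 | 1 | 1 || 1
1 | 1 | 1 | 1 | 0 || 0
1 | 1 | 1 | 0 | 1 || 1
1 | 1 | 1 | 0 | 0 || 0
1 | 1 | 0 | 1 | 1 || 0
1 | 1 | 0 | 1 | 0 || 0
1 | 1 | 0 | 0 | 1 || 0
1 | 1 | 0 | 0 | 0 || 0
1 | 0 | 1 | 1 | 1 || 1
1 | 0 | 1 | 1 | 0 || 0
1 | 0 | 1 | 0 | 1 || 1
1 | 0 | 1 | 0 | 0 || 0
1 | 0 | 0 | 1 | 1 || 0
1 | 0 | 0 | 1 | 0 || 0
1 | 0 | 0 | 0 | 1 || 0
1 | 0 | 0 | 0 | 0 || 0
0 | 1 | 1 | 1 | 1 || 1
0 | 1 | 1 | 1 | 0 || 0
0 | 1 | 1 | 0 | 1 || 1
0 | 1 | 1 | 0 | 0 || 0
0 | 1 | 0 | 1 | 1 || 0
0 | 1 | 0 | 1 | 0 || 0
0 | 1 | 0 | 0 | 1 || 0
0 | 1 | 0 | 0 | 0 || 0
0 | 0 | 1 | 1 | 1 || 1
0 | 0 | 1 | 1 | 0 || 0
0 | 0 | 1 | 0 | 1 || 1
0 | 0 | 1 | 0 | 0 || 0
0 | 0 | 0 | 1 | 1 || 0
0 | 0 | 0 | 1 | 0 || 0
0 | 0 | 0 | 0 | 1 || 0
0 | 0 | 0 | 0 | 0 || 0
The formula is true on 8 of the 32 rows.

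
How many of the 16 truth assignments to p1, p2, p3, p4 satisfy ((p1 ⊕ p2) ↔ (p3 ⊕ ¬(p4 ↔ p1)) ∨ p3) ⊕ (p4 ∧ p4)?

8

p1 | p2 | p3 | p4 | (p1 ⊕ p2) | (p4 ↔ p1) | ¬(p4 ↔ p1) | (p3 ⊕ ¬(p4 ↔ p1)) | ((p3 ⊕ ¬(p4 ↔ p1)) ∨ p3) | (p4 ∧ p4) | φ
-- | -- | -- | -- | --------- | --------- | ---------- | ----------------- | ------------------------ | --------- | -
1  | 1  | 1  | 1  |     0     |     1     |     0      |         1         |            1             |     1     | 1
1  | 1  | 1  | 0  |     0     |     0     |     1      |         0         |            1             |     0     | 0
1  | 1  | 0  | 1  |     0     |     1     |     0      |         0         |            0             |     1     | 0
1  | 1  | 0  | 0  |     0     |     0     |     1      |         1         |            1             |     0     | 0
1  | 0  | 1  | 1  |     1     |     1     |     0      |         1         |            1             |     1     | 0
1  | 0  | 1  | 0  |     1     |     0     |     1      |         0         |            1             |     0     | 1
1  | 0  | 0  | 1  |     1     |     1     |     0      |         0         |            0             |     1     | 1
1  | 0  | 0  | 0  |     1     |     0     |     1      |         1         |            1             |     0     | 1
0  | 1  | 1  | 1  |     1     |     0     |     1      |         0         |            1             |     1     | 0
0  | 1  | 1  | 0  |     1     |     1     |     0      |         1         |            1             |     0     | 1
0  | 1  | 0  | 1  |     1     |     0     |     1      |         1         |            1             |     1     | 0
0  | 1  | 0  | 0  |     1     |     1     |     0      |         0         |            0             |     0     | 0
0  | 0  | 1  | 1  |     0     |     0     |     1      |         0         |            1             |     1     | 1
0  | 0  | 1  | 0  |     0     |     1     |     0      |         1         |            1             |     0     | 0
0  | 0  | 0  | 1  |     0     |     0     |     1      |         1         |            1             |     1     | 1
0  | 0  | 0  | 0  |     0     |     1     |     0      |         0         |            0             |     0     | 1
The formula is true on 8 of the 16 rows.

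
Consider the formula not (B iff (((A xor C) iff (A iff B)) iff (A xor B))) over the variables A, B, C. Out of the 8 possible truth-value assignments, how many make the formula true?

4

A | B | C | (A xor C) | (A iff B) | ((A xor C) iff (A iff B)) | (A xor B) | φ
- | - | - | --------- | --------- | ------------------------- | --------- | -
1 | 1 | 1 |     0     |     1     |             0             |     0     | 0
1 | 1 | 0 |     1     |     1     |             1             |     0     | 1
1 | 0 | 1 |     0     |     0     |             1             |     1     | 1
1 | 0 | 0 |     1     |     0     |             0             |     1     | 0
0 | 1 | 1 |     1     |     0     |             0             |     1     | 1
0 | 1 | 0 |     0     |     0     |             1             |     1     | 0
0 | 0 | 1 |     1     |     1     |             1             |     0     | 0
0 | 0 | 0 |     0     |     1     |             0             |     0     | 1
The formula is true on 4 of the 8 rows.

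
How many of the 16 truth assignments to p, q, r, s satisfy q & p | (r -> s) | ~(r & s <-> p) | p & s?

p  q  r  s  |  φ
F  F  F  F  |  T
F  F  F  T  |  T
F  F  T  F  |  F
F  F  T  T  |  T
F  T  F  F  |  T
F  T  F  T  |  T
F  T  T  F  |  F
F  T  T  T  |  T
T  F  F  F  |  T
T  F  F  T  |  T
T  F  T  F  |  T
T  F  T  T  |  T
T  T  F  F  |  T
T  T  F  T  |  T
T  T  T  F  |  T
T  T  T  T  |  T
The formula is true on 14 of the 16 rows.

14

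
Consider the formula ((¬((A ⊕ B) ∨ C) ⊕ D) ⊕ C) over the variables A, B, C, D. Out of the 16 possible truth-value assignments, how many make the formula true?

A | B | C | D || (A ⊕ B) | ((A ⊕ B) ∨ C) | ¬((A ⊕ B) ∨ C) | (¬((A ⊕ B) ∨ C) ⊕ D) | ((¬((A ⊕ B) ∨ C) ⊕ D) ⊕ C)
T | T | T | T ||    F    |       T       |       F        |          T           |             F             
T | T | T | F ||    F    |       T       |       F        |          F           |             T             
T | T | F | T ||    F    |       F       |       T        |          F           |             F             
T | T | F | F ||    F    |       F       |       T        |          T           |             T             
T | F | T | T ||    T    |       T       |       F        |          T           |             F             
T | F | T | F ||    T    |       T       |       F        |          F           |             T             
T | F | F | T ||    T    |       T       |       F        |          T           |             T             
T | F | F | F ||    T    |       T       |       F        |          F           |             F             
F | T | T | T ||    T    |       T       |       F        |          T           |             F             
F | T | T | F ||    T    |       T       |       F        |          F           |             T             
F | T | F | T ||    T    |       T       |       F        |          T           |             T             
F | T | F | F ||    T    |       T       |       F        |          F           |             F             
F | F | T | T ||    F    |       T       |       F        |          T           |             F             
F | F | T | F ||    F    |       T       |       F        |          F           |             T             
F | F | F | T ||    F    |       F       |       T        |          F           |             F             
F | F | F | F ||    F    |       F       |       T        |          T           |             T             
The formula is true on 8 of the 16 rows.

8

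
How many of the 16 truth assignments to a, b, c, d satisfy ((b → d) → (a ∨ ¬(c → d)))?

11

  a   |   b   |   c   |   d   | ((b → d) → (a ∨ ¬(c → d)))
----- | ----- | ----- | ----- | --------------------------
 True |  True |  True |  True |            True           
 True |  True |  True | False |            True           
 True |  True | False |  True |            True           
 True |  True | False | False |            True           
 True | False |  True |  True |            True           
 True | False |  True | False |            True           
 True | False | False |  True |            True           
 True | False | False | False |            True           
False |  True |  True |  True |           False           
False |  True |  True | False |            True           
False |  True | False |  True |           False           
False |  True | False | False |            True           
False | False |  True |  True |           False           
False | False |  True | False |            True           
False | False | False |  True |           False           
False | False | False | False |           False           
The formula is true on 11 of the 16 rows.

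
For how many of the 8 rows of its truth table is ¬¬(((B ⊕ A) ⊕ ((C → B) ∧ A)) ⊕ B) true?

A | B | C || φ
1 | 1 | 1 || 0
1 | 1 | 0 || 0
1 | 0 | 1 || 1
1 | 0 | 0 || 0
0 | 1 | 1 || 0
0 | 1 | 0 || 0
0 | 0 | 1 || 0
0 | 0 | 0 || 0
The formula is true on 1 of the 8 rows.

1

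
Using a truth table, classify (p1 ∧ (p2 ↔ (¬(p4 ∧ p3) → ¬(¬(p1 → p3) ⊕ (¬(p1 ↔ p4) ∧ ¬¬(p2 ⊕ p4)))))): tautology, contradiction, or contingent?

contingent

  p1  |   p2  |   p3  |   p4  |   φ  
----- | ----- | ----- | ----- | -----
False | False | False | False | False
False | False | False |  True | False
False | False |  True | False | False
False | False |  True |  True | False
False |  True | False | False | False
False |  True | False |  True | False
False |  True |  True | False | False
False |  True |  True |  True | False
 True | False | False | False |  True
 True | False | False |  True |  True
 True | False |  True | False | False
 True | False |  True |  True | False
 True |  True | False | False |  True
 True |  True | False |  True | False
 True |  True |  True | False | False
 True |  True |  True |  True |  True
4 of 16 rows are True, so the formula is contingent.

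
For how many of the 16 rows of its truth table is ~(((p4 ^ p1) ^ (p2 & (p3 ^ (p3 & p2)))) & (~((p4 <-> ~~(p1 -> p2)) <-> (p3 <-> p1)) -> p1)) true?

10

p1  p2  p3  p4  |  (p4 ^ p1)  (p3 & p2)  (p3 ^ (p3 & p2))  (p2 & (p3 ^ (p3 & p2)))  (p1 -> p2)  ~(p1 -> p2)  ~~(p1 -> p2)  (p4 <-> ~~(p1 -> p2))  (p3 <-> p1)  φ
T   T   T   T   |      F          T             F                     F                 T            F            T                  T                 T       T
T   T   T   F   |      T          T             F                     F                 T            F            T                  F                 T       F
T   T   F   T   |      F          F             F                     F                 T            F            T                  T                 F       T
T   T   F   F   |      T          F             F                     F                 T            F            T                  F                 F       F
T   F   T   T   |      F          F             T                     F                 F            T            F                  F                 T       T
T   F   T   F   |      T          F             T                     F                 F            T            F                  T                 T       F
T   F   F   T   |      F          F             F                     F                 F            T            F                  F                 F       T
T   F   F   F   |      T          F             F                     F                 F            T            F                  T                 F       F
F   T   T   T   |      T          T             F                     F                 T            F            T                  T                 F       T
F   T   T   F   |      F          T             F                     F                 T            F            T                  F                 F       T
F   T   F   T   |      T          F             F                     F                 T            F            T                  T                 T       F
F   T   F   F   |      F          F             F                     F                 T            F            T                  F                 T       T
F   F   T   T   |      T          F             T                     F                 T            F            T                  T                 F       T
F   F   T   F   |      F          F             T                     F                 T            F            T                  F                 F       T
F   F   F   T   |      T          F             F                     F                 T            F            T                  T                 T       F
F   F   F   F   |      F          F             F                     F                 T            F            T                  F                 T       T
The formula is true on 10 of the 16 rows.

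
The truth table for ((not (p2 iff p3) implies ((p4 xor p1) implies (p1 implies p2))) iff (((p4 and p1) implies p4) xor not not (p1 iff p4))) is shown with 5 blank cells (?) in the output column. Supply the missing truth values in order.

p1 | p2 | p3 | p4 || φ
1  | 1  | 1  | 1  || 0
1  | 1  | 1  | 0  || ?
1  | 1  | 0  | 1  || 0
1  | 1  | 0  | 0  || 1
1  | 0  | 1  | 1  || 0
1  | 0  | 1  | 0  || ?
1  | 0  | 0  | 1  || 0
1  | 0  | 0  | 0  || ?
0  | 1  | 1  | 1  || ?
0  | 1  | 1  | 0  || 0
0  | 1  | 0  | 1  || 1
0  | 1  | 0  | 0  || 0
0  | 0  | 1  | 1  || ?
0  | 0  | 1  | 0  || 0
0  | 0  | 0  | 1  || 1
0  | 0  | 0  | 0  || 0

Row p1=1, p2=1, p3=1, p4=0: (not (p2 iff p3) implies ((p4 xor p1) implies (p1 implies p2))) = 1, (((p4 and p1) implies p4) xor not not (p1 iff p4)) = 1, so the formula = 1.
Row p1=1, p2=0, p3=1, p4=0: (not (p2 iff p3) implies ((p4 xor p1) implies (p1 implies p2))) = 0, (((p4 and p1) implies p4) xor not not (p1 iff p4)) = 1, so the formula = 0.
Row p1=1, p2=0, p3=0, p4=0: (not (p2 iff p3) implies ((p4 xor p1) implies (p1 implies p2))) = 1, (((p4 and p1) implies p4) xor not not (p1 iff p4)) = 1, so the formula = 1.
Row p1=0, p2=1, p3=1, p4=1: (not (p2 iff p3) implies ((p4 xor p1) implies (p1 implies p2))) = 1, (((p4 and p1) implies p4) xor not not (p1 iff p4)) = 1, so the formula = 1.
Row p1=0, p2=0, p3=1, p4=1: (not (p2 iff p3) implies ((p4 xor p1) implies (p1 implies p2))) = 1, (((p4 and p1) implies p4) xor not not (p1 iff p4)) = 1, so the formula = 1.

1, 0, 1, 1, 1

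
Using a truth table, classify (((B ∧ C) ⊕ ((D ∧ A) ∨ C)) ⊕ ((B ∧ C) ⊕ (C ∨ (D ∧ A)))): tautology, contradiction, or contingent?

A  B  C  D  |  (B ∧ C)  (D ∧ A)  ((D ∧ A) ∨ C)  ((B ∧ C) ⊕ ((D ∧ A) ∨ C))  (C ∨ (D ∧ A))  ((B ∧ C) ⊕ (C ∨ (D ∧ A)))  φ
F  F  F  F  |     F        F           F                    F                    F                    F              F
F  F  F  T  |     F        F           F                    F                    F                    F              F
F  F  T  F  |     F        F           T                    T                    T                    T              F
F  F  T  T  |     F        F           T                    T                    T                    T              F
F  T  F  F  |     F        F           F                    F                    F                    F              F
F  T  F  T  |     F        F           F                    F                    F                    F              F
F  T  T  F  |     T        F           T                    F                    T                    F              F
F  T  T  T  |     T        F           T                    F                    T                    F              F
T  F  F  F  |     F        F           F                    F                    F                    F              F
T  F  F  T  |     F        T           T                    T                    T                    T              F
T  F  T  F  |     F        F           T                    T                    T                    T              F
T  F  T  T  |     F        T           T                    T                    T                    T              F
T  T  F  F  |     F        F           F                    F                    F                    F              F
T  T  F  T  |     F        T           T                    T                    T                    T              F
T  T  T  F  |     T        F           T                    F                    T                    F              F
T  T  T  T  |     T        T           T                    F                    T                    F              F
Every row is F, so the formula is a contradiction.

contradiction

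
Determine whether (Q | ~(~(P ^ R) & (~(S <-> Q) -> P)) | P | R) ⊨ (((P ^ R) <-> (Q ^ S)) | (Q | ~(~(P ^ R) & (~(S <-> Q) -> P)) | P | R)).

yes

P | Q | R | S || φ | ψ
T | T | T | T || T | T
T | T | T | F || T | T
T | T | F | T || T | T
T | T | F | F || T | T
T | F | T | T || T | T
T | F | T | F || T | T
T | F | F | T || T | T
T | F | F | F || T | T
F | T | T | T || T | T
F | T | T | F || T | T
F | T | F | T || T | T
F | T | F | F || T | T
F | F | T | T || T | T
F | F | T | F || T | T
F | F | F | T || T | T
F | F | F | F || F | T
In every row where φ is true, ψ is also true, so φ ⊨ ψ.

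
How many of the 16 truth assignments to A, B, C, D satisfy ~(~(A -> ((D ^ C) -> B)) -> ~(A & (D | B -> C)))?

1

A  B  C  D     (D ^ C)  ((D ^ C) -> B)  (A -> ((D ^ C) -> B))  ~(A -> ((D ^ C) -> B))  (D | B)  ((D | B) -> C)  (A & ((D | B) -> C))  ~(A & ((D | B) -> C))  φ
F  F  F  F        F           T                   T                      F                F           T                  F                      T            F
F  F  F  T        T           F                   T                      F                T           F                  F                      T            F
F  F  T  F        T           F                   T                      F                F           T                  F                      T            F
F  F  T  T        F           T                   T                      F                T           T                  F                      T            F
F  T  F  F        F           T                   T                      F                T           F                  F                      T            F
F  T  F  T        T           T                   T                      F                T           F                  F                      T            F
F  T  T  F        T           T                   T                      F                T           T                  F                      T            F
F  T  T  T        F           T                   T                      F                T           T                  F                      T            F
T  F  F  F        F           T                   T                      F                F           T                  T                      F            F
T  F  F  T        T           F                   F                      T                T           F                  F                      T            F
T  F  T  F        T           F                   F                      T                F           T                  T                      F            T
T  F  T  T        F           T                   T                      F                T           T                  T                      F            F
T  T  F  F        F           T                   T                      F                T           F                  F                      T            F
T  T  F  T        T           T                   T                      F                T           F                  F                      T            F
T  T  T  F        T           T                   T                      F                T           T                  T                      F            F
T  T  T  T        F           T                   T                      F                T           T                  T                      F            F
The formula is true on 1 of the 16 rows.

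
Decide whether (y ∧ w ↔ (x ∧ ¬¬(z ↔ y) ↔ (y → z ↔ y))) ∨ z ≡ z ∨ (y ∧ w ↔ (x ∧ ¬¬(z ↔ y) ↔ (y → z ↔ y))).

x | y | z | w | φ | ψ
- | - | - | - | - | -
F | F | F | F | F | F
F | F | F | T | F | F
F | F | T | F | T | T
F | F | T | T | T | T
F | T | F | F | F | F
F | T | F | T | T | T
F | T | T | F | T | T
F | T | T | T | T | T
T | F | F | F | T | T
T | F | F | T | T | T
T | F | T | F | T | T
T | F | T | T | T | T
T | T | F | F | F | F
T | T | F | T | T | T
T | T | T | F | T | T
T | T | T | T | T | T
The columns for φ and ψ agree on every row, so they are logically equivalent.

equivalent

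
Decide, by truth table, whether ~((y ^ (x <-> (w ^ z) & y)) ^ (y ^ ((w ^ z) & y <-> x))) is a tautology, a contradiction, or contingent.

x | y | z | w | (w ^ z) | ((w ^ z) & y) | (x <-> ((w ^ z) & y)) | (y ^ (x <-> ((w ^ z) & y))) | (((w ^ z) & y) <-> x) | (y ^ (((w ^ z) & y) <-> x)) | φ
- | - | - | - | ------- | ------------- | --------------------- | --------------------------- | --------------------- | --------------------------- | -
1 | 1 | 1 | 1 |    0    |       0       |           0           |              1              |           0           |              1              | 1
1 | 1 | 1 | 0 |    1    |       1       |           1           |              0              |           1           |              0              | 1
1 | 1 | 0 | 1 |    1    |       1       |           1           |              0              |           1           |              0              | 1
1 | 1 | 0 | 0 |    0    |       0       |           0           |              1              |           0           |              1              | 1
1 | 0 | 1 | 1 |    0    |       0       |           0           |              0              |           0           |              0              | 1
1 | 0 | 1 | 0 |    1    |       0       |           0           |              0              |           0           |              0              | 1
1 | 0 | 0 | 1 |    1    |       0       |           0           |              0              |           0           |              0              | 1
1 | 0 | 0 | 0 |    0    |       0       |           0           |              0              |           0           |              0              | 1
0 | 1 | 1 | 1 |    0    |       0       |           1           |              0              |           1           |              0              | 1
0 | 1 | 1 | 0 |    1    |       1       |           0           |              1              |           0           |              1              | 1
0 | 1 | 0 | 1 |    1    |       1       |           0           |              1              |           0           |              1              | 1
0 | 1 | 0 | 0 |    0    |       0       |           1           |              0              |           1           |              0              | 1
0 | 0 | 1 | 1 |    0    |       0       |           1           |              1              |           1           |              1              | 1
0 | 0 | 1 | 0 |    1    |       0       |           1           |              1              |           1           |              1              | 1
0 | 0 | 0 | 1 |    1    |       0       |           1           |              1              |           1           |              1              | 1
0 | 0 | 0 | 0 |    0    |       0       |           1           |              1              |           1           |              1              | 1
Every row is 1, so the formula is a tautology.

tautology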